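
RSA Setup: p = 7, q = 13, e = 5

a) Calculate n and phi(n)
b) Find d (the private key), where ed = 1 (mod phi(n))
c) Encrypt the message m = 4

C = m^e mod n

Step 1: n = 7 * 13 = 91.
Step 2: phi(n) = (7-1)(13-1) = 6 * 12 = 72.
Step 3: Find d = 5^(-1) mod 72 = 29.
  Verify: 5 * 29 = 145 = 1 (mod 72).
Step 4: C = 4^5 mod 91 = 23.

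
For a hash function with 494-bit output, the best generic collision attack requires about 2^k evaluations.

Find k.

Step 1: The hash has a 494-bit output.
Step 2: Collision resistance means it should be infeasible to find any x != y with h(x) = h(y).
By the birthday bound, a generic collision search succeeds after about sqrt(2^494) = 2^(494/2) = 2^247 evaluations.
Step 3: Security level = 247 bits.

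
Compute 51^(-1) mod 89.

Step 1: We need x such that 51 * x = 1 (mod 89).
Step 2: Using the extended Euclidean algorithm or trial:
  51 * 7 = 357 = 4 * 89 + 1.
Step 3: Since 357 mod 89 = 1, the inverse is x = 7.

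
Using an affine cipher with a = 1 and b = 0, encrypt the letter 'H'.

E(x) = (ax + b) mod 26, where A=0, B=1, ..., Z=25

Step 1: Convert 'H' to number: x = 7.
Step 2: E(7) = (1 * 7 + 0) mod 26 = 7 mod 26 = 7.
Step 3: Convert 7 back to letter: H.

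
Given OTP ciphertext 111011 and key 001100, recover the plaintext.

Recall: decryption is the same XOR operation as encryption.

Step 1: XOR ciphertext with key:
  Ciphertext: 111011
  Key:        001100
  XOR:        110111
Step 2: Plaintext = 110111 = 55 in decimal.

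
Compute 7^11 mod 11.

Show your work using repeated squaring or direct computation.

Step 1: Compute 7^11 mod 11 step by step, reducing modulo 11 at each step.
  7^1 mod 11 = 7
  7^2 mod 11 = (7 * 7) mod 11 = 5
  7^3 mod 11 = (5 * 7) mod 11 = 2
  7^4 mod 11 = (2 * 7) mod 11 = 3
  7^5 mod 11 = (3 * 7) mod 11 = 10
  7^6 mod 11 = (10 * 7) mod 11 = 4
  7^7 mod 11 = (4 * 7) mod 11 = 6
  7^8 mod 11 = (6 * 7) mod 11 = 9
  7^9 mod 11 = (9 * 7) mod 11 = 8
  7^10 mod 11 = (8 * 7) mod 11 = 1
  7^11 mod 11 = (1 * 7) mod 11 = 7
Step 2: Result = 7.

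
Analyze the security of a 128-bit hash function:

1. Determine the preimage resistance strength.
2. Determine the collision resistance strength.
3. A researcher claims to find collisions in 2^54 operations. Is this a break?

Step 1: Preimage resistance requires brute-force of 2^128 operations.
Step 2: Collision resistance (birthday bound) = 2^(128/2) = 2^64.
Step 3: The claimed attack costs 2^54 operations.
Step 4: Since 2^54 < 2^64, the claimed attack beats the generic birthday bound, so collision resistance is broken.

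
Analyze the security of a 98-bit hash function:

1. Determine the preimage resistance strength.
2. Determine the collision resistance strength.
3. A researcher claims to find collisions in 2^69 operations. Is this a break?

Step 1: Preimage resistance requires brute-force of 2^98 operations.
Step 2: Collision resistance (birthday bound) = 2^(98/2) = 2^49.
Step 3: The claimed attack costs 2^69 operations.
Step 4: Since 2^69 >= 2^49, the claimed attack is no faster than the generic birthday attack, so this does not break collision resistance.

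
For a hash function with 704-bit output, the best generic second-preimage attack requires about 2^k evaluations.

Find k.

Step 1: The hash has a 704-bit output.
Step 2: Second-preimage resistance means: given a specific input x, it should be infeasible to find a different y with h(y) = h(x).
With a 704-bit output, a generic search for a second preimage costs about 2^704 evaluations (each trial matches the fixed target with probability 2^-704).
Step 3: Security level = 704 bits.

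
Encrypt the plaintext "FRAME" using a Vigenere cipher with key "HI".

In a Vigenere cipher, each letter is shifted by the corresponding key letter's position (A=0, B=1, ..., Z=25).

Step 1: Repeat key to match plaintext length:
  Plaintext: FRAME
  Key:       HIHIH
Step 2: Encrypt each letter:
  F(5) + H(7) = (5+7) mod 26 = 12 = M
  R(17) + I(8) = (17+8) mod 26 = 25 = Z
  A(0) + H(7) = (0+7) mod 26 = 7 = H
  M(12) + I(8) = (12+8) mod 26 = 20 = U
  E(4) + H(7) = (4+7) mod 26 = 11 = L
Ciphertext: MZHUL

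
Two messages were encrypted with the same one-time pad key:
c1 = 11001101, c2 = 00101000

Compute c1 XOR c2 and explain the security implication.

Step 1: c1 XOR c2 = (m1 XOR k) XOR (m2 XOR k).
Step 2: By XOR associativity/commutativity: = m1 XOR m2 XOR k XOR k = m1 XOR m2.
Step 3: 11001101 XOR 00101000 = 11100101 = 229.
Step 4: The key cancels out! An attacker learns m1 XOR m2 = 229, revealing the relationship between plaintexts.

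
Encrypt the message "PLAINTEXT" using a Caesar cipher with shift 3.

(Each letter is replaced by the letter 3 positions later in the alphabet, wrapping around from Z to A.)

Step 1: For each letter, shift forward by 3 positions (mod 26).
  P (position 15) -> position (15+3) mod 26 = 18 -> S
  L (position 11) -> position (11+3) mod 26 = 14 -> O
  A (position 0) -> position (0+3) mod 26 = 3 -> D
  I (position 8) -> position (8+3) mod 26 = 11 -> L
  N (position 13) -> position (13+3) mod 26 = 16 -> Q
  T (position 19) -> position (19+3) mod 26 = 22 -> W
  E (position 4) -> position (4+3) mod 26 = 7 -> H
  X (position 23) -> position (23+3) mod 26 = 0 -> A
  T (position 19) -> position (19+3) mod 26 = 22 -> W
Result: SODLQWHAW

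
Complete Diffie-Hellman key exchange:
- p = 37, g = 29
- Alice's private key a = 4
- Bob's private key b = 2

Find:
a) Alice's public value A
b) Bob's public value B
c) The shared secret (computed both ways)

Step 1: A = g^a mod p = 29^4 mod 37 = 26.
Step 2: B = g^b mod p = 29^2 mod 37 = 27.
Step 3: Alice computes s = B^a mod p = 27^4 mod 37 = 10.
Step 4: Bob computes s = A^b mod p = 26^2 mod 37 = 10.
Both sides agree: shared secret = 10.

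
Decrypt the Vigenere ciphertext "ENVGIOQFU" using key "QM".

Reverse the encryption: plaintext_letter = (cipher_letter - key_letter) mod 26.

Step 1: Extend key: QMQMQMQMQ
Step 2: Decrypt each letter (c - k) mod 26:
  E(4) - Q(16) = (4-16) mod 26 = 14 = O
  N(13) - M(12) = (13-12) mod 26 = 1 = B
  V(21) - Q(16) = (21-16) mod 26 = 5 = F
  G(6) - M(12) = (6-12) mod 26 = 20 = U
  I(8) - Q(16) = (8-16) mod 26 = 18 = S
  O(14) - M(12) = (14-12) mod 26 = 2 = C
  Q(16) - Q(16) = (16-16) mod 26 = 0 = A
  F(5) - M(12) = (5-12) mod 26 = 19 = T
  U(20) - Q(16) = (20-16) mod 26 = 4 = E
Plaintext: OBFUSCATE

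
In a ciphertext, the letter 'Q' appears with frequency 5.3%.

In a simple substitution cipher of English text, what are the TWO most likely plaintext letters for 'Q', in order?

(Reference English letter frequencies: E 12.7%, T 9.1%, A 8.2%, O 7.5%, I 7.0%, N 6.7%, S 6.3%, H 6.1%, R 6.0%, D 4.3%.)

Step 1: Observed frequency of 'Q' is 5.3%.
Step 2: Compute distances to each reference frequency and sort:
  R (6.0%): difference = 0.7% <-- BEST
  H (6.1%): difference = 0.8% <-- RUNNER-UP
  S (6.3%): difference = 1.0%
  D (4.3%): difference = 1.0%
  N (6.7%): difference = 1.4%
Step 3: Most likely is 'R' (6.0%, diff 0.7%); second most likely is 'H' (6.1%, diff 0.8%).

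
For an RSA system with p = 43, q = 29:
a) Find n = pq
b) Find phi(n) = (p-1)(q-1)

Step 1: n = p * q = 43 * 29 = 1247.
Step 2: phi(n) = (p-1)(q-1) = 42 * 28 = 1176.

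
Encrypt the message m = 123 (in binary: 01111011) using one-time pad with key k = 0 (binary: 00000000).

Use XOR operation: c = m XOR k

Step 1: Write out the XOR operation bit by bit:
  Message: 01111011
  Key:     00000000
  XOR:     01111011
Step 2: Convert to decimal: 01111011 = 123.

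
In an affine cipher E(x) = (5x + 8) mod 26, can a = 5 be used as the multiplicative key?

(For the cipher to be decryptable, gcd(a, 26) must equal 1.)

Step 1: Compute gcd(5, 26).
Step 2: gcd(5, 26) = 1.
Since gcd = 1, 5 is coprime with 26, so it is a valid key.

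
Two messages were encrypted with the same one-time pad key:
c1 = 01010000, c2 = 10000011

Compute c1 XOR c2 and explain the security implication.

Step 1: c1 XOR c2 = (m1 XOR k) XOR (m2 XOR k).
Step 2: By XOR associativity/commutativity: = m1 XOR m2 XOR k XOR k = m1 XOR m2.
Step 3: 01010000 XOR 10000011 = 11010011 = 211.
Step 4: The key cancels out! An attacker learns m1 XOR m2 = 211, revealing the relationship between plaintexts.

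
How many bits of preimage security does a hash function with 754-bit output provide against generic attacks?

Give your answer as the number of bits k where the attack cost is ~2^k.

Step 1: The hash has a 754-bit output.
Step 2: Preimage resistance means: given a digest h(x), it should be infeasible to find any input that hashes to it.
With a 754-bit output there are 2^754 possible digests, so a generic brute-force preimage search costs about 2^754 evaluations.
Step 3: Security level = 754 bits.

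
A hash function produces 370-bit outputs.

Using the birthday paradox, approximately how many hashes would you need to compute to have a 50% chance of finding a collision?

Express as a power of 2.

Step 1: The birthday paradox gives collision probability ~50% after sqrt(2^n) = 2^(n/2) hashes.
Step 2: For 370-bit output: 2^(370/2) = 2^185.
Step 3: Approximately 2^185 hash computations needed.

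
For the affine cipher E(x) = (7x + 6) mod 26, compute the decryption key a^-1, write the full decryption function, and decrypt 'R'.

Step 1: Find a^-1, the modular inverse of 7 mod 26.
Step 2: We need 7 * a^-1 = 1 (mod 26).
Step 3: 7 * 15 = 105 = 4 * 26 + 1, so a^-1 = 15.
Step 4: D(y) = 15(y - 6) mod 26.
Step 5: Apply to 'R' (y = 17): D(17) = 15 * (17 - 6) mod 26 = 15 * 11 mod 26 = 9 -> 'J'.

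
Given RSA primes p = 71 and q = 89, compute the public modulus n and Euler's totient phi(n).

Step 1: n = p * q = 71 * 89 = 6319.
Step 2: phi(n) = (p-1)(q-1) = 70 * 88 = 6160.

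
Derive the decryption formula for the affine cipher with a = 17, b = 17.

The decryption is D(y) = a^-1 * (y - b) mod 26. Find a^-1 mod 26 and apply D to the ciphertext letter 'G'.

Step 1: Find a^-1, the modular inverse of 17 mod 26.
Step 2: We need 17 * a^-1 = 1 (mod 26).
Step 3: 17 * 23 = 391 = 15 * 26 + 1, so a^-1 = 23.
Step 4: D(y) = 23(y - 17) mod 26.
Step 5: Apply to 'G' (y = 6): D(6) = 23 * (6 - 17) mod 26 = 23 * -11 mod 26 = 7 -> 'H'.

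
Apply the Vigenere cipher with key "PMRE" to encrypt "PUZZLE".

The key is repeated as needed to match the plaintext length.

Step 1: Repeat key to match plaintext length:
  Plaintext: PUZZLE
  Key:       PMREPM
Step 2: Encrypt each letter:
  P(15) + P(15) = (15+15) mod 26 = 4 = E
  U(20) + M(12) = (20+12) mod 26 = 6 = G
  Z(25) + R(17) = (25+17) mod 26 = 16 = Q
  Z(25) + E(4) = (25+4) mod 26 = 3 = D
  L(11) + P(15) = (11+15) mod 26 = 0 = A
  E(4) + M(12) = (4+12) mod 26 = 16 = Q
Ciphertext: EGQDAQ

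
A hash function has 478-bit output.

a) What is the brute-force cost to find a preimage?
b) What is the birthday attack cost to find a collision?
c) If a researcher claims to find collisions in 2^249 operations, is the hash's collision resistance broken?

Step 1: Preimage resistance requires brute-force of 2^478 operations.
Step 2: Collision resistance (birthday bound) = 2^(478/2) = 2^239.
Step 3: The claimed attack costs 2^249 operations.
Step 4: Since 2^249 >= 2^239, the claimed attack is no faster than the generic birthday attack, so this does not break collision resistance.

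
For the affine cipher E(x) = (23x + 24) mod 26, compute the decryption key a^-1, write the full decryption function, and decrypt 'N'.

Step 1: Find a^-1, the modular inverse of 23 mod 26.
Step 2: We need 23 * a^-1 = 1 (mod 26).
Step 3: 23 * 17 = 391 = 15 * 26 + 1, so a^-1 = 17.
Step 4: D(y) = 17(y - 24) mod 26.
Step 5: Apply to 'N' (y = 13): D(13) = 17 * (13 - 24) mod 26 = 17 * -11 mod 26 = 21 -> 'V'.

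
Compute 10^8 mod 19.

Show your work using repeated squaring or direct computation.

Step 1: Compute 10^8 mod 19 step by step, reducing modulo 19 at each step.
  10^1 mod 19 = 10
  10^2 mod 19 = (10 * 10) mod 19 = 5
  10^3 mod 19 = (5 * 10) mod 19 = 12
  10^4 mod 19 = (12 * 10) mod 19 = 6
  10^5 mod 19 = (6 * 10) mod 19 = 3
  10^6 mod 19 = (3 * 10) mod 19 = 11
  10^7 mod 19 = (11 * 10) mod 19 = 15
  10^8 mod 19 = (15 * 10) mod 19 = 17
Step 2: Result = 17.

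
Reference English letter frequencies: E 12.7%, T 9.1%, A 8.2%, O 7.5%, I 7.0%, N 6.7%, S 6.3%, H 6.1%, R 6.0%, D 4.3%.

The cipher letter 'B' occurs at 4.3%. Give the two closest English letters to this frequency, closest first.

Step 1: Observed frequency of 'B' is 4.3%.
Step 2: Compute distances to each reference frequency and sort:
  D (4.3%): difference = 0.0% <-- BEST
  R (6.0%): difference = 1.7% <-- RUNNER-UP
  H (6.1%): difference = 1.8%
  S (6.3%): difference = 2.0%
  N (6.7%): difference = 2.4%
Step 3: Most likely is 'D' (4.3%, diff 0.0%); second most likely is 'R' (6.0%, diff 1.7%).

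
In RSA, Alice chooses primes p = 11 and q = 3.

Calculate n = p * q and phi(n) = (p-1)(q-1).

Step 1: n = p * q = 11 * 3 = 33.
Step 2: phi(n) = (p-1)(q-1) = 10 * 2 = 20.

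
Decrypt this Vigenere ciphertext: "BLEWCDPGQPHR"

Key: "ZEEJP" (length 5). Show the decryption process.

Step 1: Key 'ZEEJP' has length 5. Extended key: ZEEJPZEEJPZE
Step 2: Decrypt each position:
  B(1) - Z(25) = 2 = C
  L(11) - E(4) = 7 = H
  E(4) - E(4) = 0 = A
  W(22) - J(9) = 13 = N
  C(2) - P(15) = 13 = N
  D(3) - Z(25) = 4 = E
  P(15) - E(4) = 11 = L
  G(6) - E(4) = 2 = C
  Q(16) - J(9) = 7 = H
  P(15) - P(15) = 0 = A
  H(7) - Z(25) = 8 = I
  R(17) - E(4) = 13 = N
Plaintext: CHANNELCHAIN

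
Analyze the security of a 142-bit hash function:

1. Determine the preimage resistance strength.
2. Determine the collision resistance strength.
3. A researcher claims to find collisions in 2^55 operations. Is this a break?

Step 1: Preimage resistance requires brute-force of 2^142 operations.
Step 2: Collision resistance (birthday bound) = 2^(142/2) = 2^71.
Step 3: The claimed attack costs 2^55 operations.
Step 4: Since 2^55 < 2^71, the claimed attack beats the generic birthday bound, so collision resistance is broken.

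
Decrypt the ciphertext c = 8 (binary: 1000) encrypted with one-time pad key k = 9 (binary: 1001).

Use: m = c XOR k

Step 1: XOR ciphertext with key:
  Ciphertext: 1000
  Key:        1001
  XOR:        0001
Step 2: Plaintext = 0001 = 1 in decimal.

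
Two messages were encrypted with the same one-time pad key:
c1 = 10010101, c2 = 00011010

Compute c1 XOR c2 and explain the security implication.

Step 1: c1 XOR c2 = (m1 XOR k) XOR (m2 XOR k).
Step 2: By XOR associativity/commutativity: = m1 XOR m2 XOR k XOR k = m1 XOR m2.
Step 3: 10010101 XOR 00011010 = 10001111 = 143.
Step 4: The key cancels out! An attacker learns m1 XOR m2 = 143, revealing the relationship between plaintexts.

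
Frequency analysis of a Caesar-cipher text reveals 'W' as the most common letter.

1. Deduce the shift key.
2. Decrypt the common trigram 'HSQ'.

Step 1: In English, 'E' is the most frequent letter (12.7%).
Step 2: The most frequent ciphertext letter is 'W' (position 22).
Step 3: Shift = (22 - 4) mod 26 = 18.
Step 4: Decrypt 'HSQ' by shifting back 18:
  H -> P
  S -> A
  Q -> Y
Step 5: 'HSQ' decrypts to 'PAY'.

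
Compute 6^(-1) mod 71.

Step 1: We need x such that 6 * x = 1 (mod 71).
Step 2: Using the extended Euclidean algorithm or trial:
  6 * 12 = 72 = 1 * 71 + 1.
Step 3: Since 72 mod 71 = 1, the inverse is x = 12.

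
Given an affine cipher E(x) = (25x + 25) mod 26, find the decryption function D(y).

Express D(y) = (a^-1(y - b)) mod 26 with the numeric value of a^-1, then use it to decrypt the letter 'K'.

Step 1: Find a^-1, the modular inverse of 25 mod 26.
Step 2: We need 25 * a^-1 = 1 (mod 26).
Step 3: 25 * 25 = 625 = 24 * 26 + 1, so a^-1 = 25.
Step 4: D(y) = 25(y - 25) mod 26.
Step 5: Apply to 'K' (y = 10): D(10) = 25 * (10 - 25) mod 26 = 25 * -15 mod 26 = 15 -> 'P'.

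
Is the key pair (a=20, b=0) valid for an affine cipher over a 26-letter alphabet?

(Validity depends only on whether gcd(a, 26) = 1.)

Step 1: Compute gcd(20, 26).
Step 2: gcd(20, 26) = 2.
Since gcd = 2 != 1, 20 shares a common factor with 26, so it cannot be used.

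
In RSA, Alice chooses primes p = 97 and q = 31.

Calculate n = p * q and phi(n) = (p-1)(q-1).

Step 1: n = p * q = 97 * 31 = 3007.
Step 2: phi(n) = (p-1)(q-1) = 96 * 30 = 2880.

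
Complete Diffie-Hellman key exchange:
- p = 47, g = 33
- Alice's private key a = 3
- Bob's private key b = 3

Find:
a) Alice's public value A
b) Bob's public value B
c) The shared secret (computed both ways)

Step 1: A = g^a mod p = 33^3 mod 47 = 29.
Step 2: B = g^b mod p = 33^3 mod 47 = 29.
Step 3: Alice computes s = B^a mod p = 29^3 mod 47 = 43.
Step 4: Bob computes s = A^b mod p = 29^3 mod 47 = 43.
Both sides agree: shared secret = 43.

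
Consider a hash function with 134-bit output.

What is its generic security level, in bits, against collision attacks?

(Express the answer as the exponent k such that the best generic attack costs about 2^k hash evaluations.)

Step 1: The hash has a 134-bit output.
Step 2: Collision resistance means it should be infeasible to find any x != y with h(x) = h(y).
By the birthday bound, a generic collision search succeeds after about sqrt(2^134) = 2^(134/2) = 2^67 evaluations.
Step 3: Security level = 67 bits.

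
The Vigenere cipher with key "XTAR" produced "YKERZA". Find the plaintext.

Step 1: Extend key: XTARXT
Step 2: Decrypt each letter (c - k) mod 26:
  Y(24) - X(23) = (24-23) mod 26 = 1 = B
  K(10) - T(19) = (10-19) mod 26 = 17 = R
  E(4) - A(0) = (4-0) mod 26 = 4 = E
  R(17) - R(17) = (17-17) mod 26 = 0 = A
  Z(25) - X(23) = (25-23) mod 26 = 2 = C
  A(0) - T(19) = (0-19) mod 26 = 7 = H
Plaintext: BREACH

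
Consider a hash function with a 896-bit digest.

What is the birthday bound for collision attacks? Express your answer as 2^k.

Step 1: The birthday paradox gives collision probability ~50% after sqrt(2^n) = 2^(n/2) hashes.
Step 2: For 896-bit output: 2^(896/2) = 2^448.
Step 3: Approximately 2^448 hash computations needed.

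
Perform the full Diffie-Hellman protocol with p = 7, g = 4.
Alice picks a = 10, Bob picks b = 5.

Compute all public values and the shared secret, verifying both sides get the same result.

Step 1: A = g^a mod p = 4^10 mod 7 = 4.
Step 2: B = g^b mod p = 4^5 mod 7 = 2.
Step 3: Alice computes s = B^a mod p = 2^10 mod 7 = 2.
Step 4: Bob computes s = A^b mod p = 4^5 mod 7 = 2.
Both sides agree: shared secret = 2.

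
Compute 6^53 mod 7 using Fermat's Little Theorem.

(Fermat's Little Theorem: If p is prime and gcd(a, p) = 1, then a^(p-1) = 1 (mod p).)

Step 1: Since 7 is prime, by Fermat's Little Theorem: 6^6 = 1 (mod 7).
Step 2: Reduce exponent: 53 mod 6 = 5.
Step 3: So 6^53 = 6^5 (mod 7).
Step 4: 6^5 mod 7 = 6.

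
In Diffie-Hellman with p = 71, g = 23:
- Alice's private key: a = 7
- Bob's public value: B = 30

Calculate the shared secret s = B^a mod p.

Step 1: s = B^a mod p = 30^7 mod 71.
  30^1 mod 71 = 30
  30^2 mod 71 = (30 * 30) mod 71 = 48
  30^3 mod 71 = (48 * 30) mod 71 = 20
  30^4 mod 71 = (20 * 30) mod 71 = 32
  30^5 mod 71 = (32 * 30) mod 71 = 37
  30^6 mod 71 = (37 * 30) mod 71 = 45
  30^7 mod 71 = (45 * 30) mod 71 = 1
Result: shared secret = 1.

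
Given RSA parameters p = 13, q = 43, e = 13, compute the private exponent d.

Step 1: n = 13 * 43 = 559.
Step 2: phi(n) = 12 * 42 = 504.
Step 3: Find d such that 13 * d = 1 (mod 504).
Step 4: d = 13^(-1) mod 504 = 349.
Verification: 13 * 349 = 4537 = 9 * 504 + 1.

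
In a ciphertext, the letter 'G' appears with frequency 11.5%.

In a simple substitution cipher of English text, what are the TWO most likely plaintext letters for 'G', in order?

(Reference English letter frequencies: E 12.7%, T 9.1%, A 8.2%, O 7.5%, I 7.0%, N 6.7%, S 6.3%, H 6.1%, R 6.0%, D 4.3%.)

Step 1: Observed frequency of 'G' is 11.5%.
Step 2: Compute distances to each reference frequency and sort:
  E (12.7%): difference = 1.2% <-- BEST
  T (9.1%): difference = 2.4% <-- RUNNER-UP
  A (8.2%): difference = 3.3%
  O (7.5%): difference = 4.0%
  I (7.0%): difference = 4.5%
Step 3: Most likely is 'E' (12.7%, diff 1.2%); second most likely is 'T' (9.1%, diff 2.4%).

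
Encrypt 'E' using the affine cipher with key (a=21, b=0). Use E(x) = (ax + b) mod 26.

Step 1: Convert 'E' to number: x = 4.
Step 2: E(4) = (21 * 4 + 0) mod 26 = 84 mod 26 = 6.
Step 3: Convert 6 back to letter: G.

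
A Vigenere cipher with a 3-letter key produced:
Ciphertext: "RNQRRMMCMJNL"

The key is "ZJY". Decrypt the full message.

Step 1: Key 'ZJY' has length 3. Extended key: ZJYZJYZJYZJY
Step 2: Decrypt each position:
  R(17) - Z(25) = 18 = S
  N(13) - J(9) = 4 = E
  Q(16) - Y(24) = 18 = S
  R(17) - Z(25) = 18 = S
  R(17) - J(9) = 8 = I
  M(12) - Y(24) = 14 = O
  M(12) - Z(25) = 13 = N
  C(2) - J(9) = 19 = T
  M(12) - Y(24) = 14 = O
  J(9) - Z(25) = 10 = K
  N(13) - J(9) = 4 = E
  L(11) - Y(24) = 13 = N
Plaintext: SESSIONTOKEN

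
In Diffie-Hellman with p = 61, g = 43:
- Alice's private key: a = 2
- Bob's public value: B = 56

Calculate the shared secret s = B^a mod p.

Step 1: s = B^a mod p = 56^2 mod 61.
  56^1 mod 61 = 56
  56^2 mod 61 = (56 * 56) mod 61 = 25
Result: shared secret = 25.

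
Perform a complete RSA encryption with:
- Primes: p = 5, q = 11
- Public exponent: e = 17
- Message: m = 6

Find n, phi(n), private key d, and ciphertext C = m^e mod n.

Step 1: n = 5 * 11 = 55.
Step 2: phi(n) = (5-1)(11-1) = 4 * 10 = 40.
Step 3: Find d = 17^(-1) mod 40 = 33.
  Verify: 17 * 33 = 561 = 1 (mod 40).
Step 4: C = 6^17 mod 55 = 41.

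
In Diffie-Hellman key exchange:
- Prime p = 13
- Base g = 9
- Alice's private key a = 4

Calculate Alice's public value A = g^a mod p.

Step 1: A = g^a mod p = 9^4 mod 13.
  9^1 mod 13 = 9
  9^2 mod 13 = (9 * 9) mod 13 = 3
  9^3 mod 13 = (3 * 9) mod 13 = 1
  9^4 mod 13 = (1 * 9) mod 13 = 9
Result: A = 9.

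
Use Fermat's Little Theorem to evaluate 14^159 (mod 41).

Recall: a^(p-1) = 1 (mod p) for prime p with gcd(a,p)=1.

Step 1: Since 41 is prime, by Fermat's Little Theorem: 14^40 = 1 (mod 41).
Step 2: Reduce exponent: 159 mod 40 = 39.
Step 3: So 14^159 = 14^39 (mod 41).
Step 4: 14^39 mod 41 = 3.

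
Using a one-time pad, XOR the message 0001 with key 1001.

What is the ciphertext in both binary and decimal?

Step 1: Write out the XOR operation bit by bit:
  Message: 0001
  Key:     1001
  XOR:     1000
Step 2: Convert to decimal: 1000 = 8.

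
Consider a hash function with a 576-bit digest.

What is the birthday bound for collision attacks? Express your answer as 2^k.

Step 1: The birthday paradox gives collision probability ~50% after sqrt(2^n) = 2^(n/2) hashes.
Step 2: For 576-bit output: 2^(576/2) = 2^288.
Step 3: Approximately 2^288 hash computations needed.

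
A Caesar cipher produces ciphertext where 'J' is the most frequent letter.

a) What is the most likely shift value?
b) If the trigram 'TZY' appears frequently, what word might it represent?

Step 1: In English, 'E' is the most frequent letter (12.7%).
Step 2: The most frequent ciphertext letter is 'J' (position 9).
Step 3: Shift = (9 - 4) mod 26 = 5.
Step 4: Decrypt 'TZY' by shifting back 5:
  T -> O
  Z -> U
  Y -> T
Step 5: 'TZY' decrypts to 'OUT'.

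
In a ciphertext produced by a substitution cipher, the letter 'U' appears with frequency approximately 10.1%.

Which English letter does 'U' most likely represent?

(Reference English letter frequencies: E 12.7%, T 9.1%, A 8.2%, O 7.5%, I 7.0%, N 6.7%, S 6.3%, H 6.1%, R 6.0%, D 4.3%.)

Step 1: The observed frequency is 10.1%.
Step 2: Compare with English frequencies:
  E: 12.7% (difference: 2.6%)
  T: 9.1% (difference: 1.0%) <-- closest
  A: 8.2% (difference: 1.9%)
  O: 7.5% (difference: 2.6%)
  I: 7.0% (difference: 3.1%)
  N: 6.7% (difference: 3.4%)
  S: 6.3% (difference: 3.8%)
  H: 6.1% (difference: 4.0%)
  R: 6.0% (difference: 4.1%)
  D: 4.3% (difference: 5.8%)
Step 3: 'U' most likely represents 'T' (frequency 9.1%).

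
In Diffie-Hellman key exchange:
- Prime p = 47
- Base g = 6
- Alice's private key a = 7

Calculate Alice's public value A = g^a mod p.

Step 1: A = g^a mod p = 6^7 mod 47.
  6^1 mod 47 = 6
  6^2 mod 47 = (6 * 6) mod 47 = 36
  6^3 mod 47 = (36 * 6) mod 47 = 28
  6^4 mod 47 = (28 * 6) mod 47 = 27
  6^5 mod 47 = (27 * 6) mod 47 = 21
  6^6 mod 47 = (21 * 6) mod 47 = 32
  6^7 mod 47 = (32 * 6) mod 47 = 4
Result: A = 4.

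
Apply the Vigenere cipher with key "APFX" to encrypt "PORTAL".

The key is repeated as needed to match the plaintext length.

Step 1: Repeat key to match plaintext length:
  Plaintext: PORTAL
  Key:       APFXAP
Step 2: Encrypt each letter:
  P(15) + A(0) = (15+0) mod 26 = 15 = P
  O(14) + P(15) = (14+15) mod 26 = 3 = D
  R(17) + F(5) = (17+5) mod 26 = 22 = W
  T(19) + X(23) = (19+23) mod 26 = 16 = Q
  A(0) + A(0) = (0+0) mod 26 = 0 = A
  L(11) + P(15) = (11+15) mod 26 = 0 = A
Ciphertext: PDWQAA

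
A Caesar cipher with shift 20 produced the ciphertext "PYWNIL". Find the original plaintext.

Step 1: Reverse the shift by subtracting 20 from each letter position.
  P (position 15) -> position (15-20) mod 26 = 21 -> V
  Y (position 24) -> position (24-20) mod 26 = 4 -> E
  W (position 22) -> position (22-20) mod 26 = 2 -> C
  N (position 13) -> position (13-20) mod 26 = 19 -> T
  I (position 8) -> position (8-20) mod 26 = 14 -> O
  L (position 11) -> position (11-20) mod 26 = 17 -> R
Decrypted message: VECTOR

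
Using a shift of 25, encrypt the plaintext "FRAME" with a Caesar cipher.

Step 1: For each letter, shift forward by 25 positions (mod 26).
  F (position 5) -> position (5+25) mod 26 = 4 -> E
  R (position 17) -> position (17+25) mod 26 = 16 -> Q
  A (position 0) -> position (0+25) mod 26 = 25 -> Z
  M (position 12) -> position (12+25) mod 26 = 11 -> L
  E (position 4) -> position (4+25) mod 26 = 3 -> D
Result: EQZLD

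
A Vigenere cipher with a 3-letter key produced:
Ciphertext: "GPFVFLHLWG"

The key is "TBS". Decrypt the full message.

Step 1: Key 'TBS' has length 3. Extended key: TBSTBSTBST
Step 2: Decrypt each position:
  G(6) - T(19) = 13 = N
  P(15) - B(1) = 14 = O
  F(5) - S(18) = 13 = N
  V(21) - T(19) = 2 = C
  F(5) - B(1) = 4 = E
  L(11) - S(18) = 19 = T
  H(7) - T(19) = 14 = O
  L(11) - B(1) = 10 = K
  W(22) - S(18) = 4 = E
  G(6) - T(19) = 13 = N
Plaintext: NONCETOKEN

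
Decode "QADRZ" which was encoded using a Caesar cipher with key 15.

Step 1: Reverse the shift by subtracting 15 from each letter position.
  Q (position 16) -> position (16-15) mod 26 = 1 -> B
  A (position 0) -> position (0-15) mod 26 = 11 -> L
  D (position 3) -> position (3-15) mod 26 = 14 -> O
  R (position 17) -> position (17-15) mod 26 = 2 -> C
  Z (position 25) -> position (25-15) mod 26 = 10 -> K
Decrypted message: BLOCK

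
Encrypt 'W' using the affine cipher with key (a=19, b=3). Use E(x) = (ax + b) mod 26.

Step 1: Convert 'W' to number: x = 22.
Step 2: E(22) = (19 * 22 + 3) mod 26 = 421 mod 26 = 5.
Step 3: Convert 5 back to letter: F.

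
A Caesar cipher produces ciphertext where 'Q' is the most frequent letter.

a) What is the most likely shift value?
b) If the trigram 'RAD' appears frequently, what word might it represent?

Step 1: In English, 'E' is the most frequent letter (12.7%).
Step 2: The most frequent ciphertext letter is 'Q' (position 16).
Step 3: Shift = (16 - 4) mod 26 = 12.
Step 4: Decrypt 'RAD' by shifting back 12:
  R -> F
  A -> O
  D -> R
Step 5: 'RAD' decrypts to 'FOR'.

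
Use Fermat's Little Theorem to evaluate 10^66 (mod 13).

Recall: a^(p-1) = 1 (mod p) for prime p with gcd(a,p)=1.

Step 1: Since 13 is prime, by Fermat's Little Theorem: 10^12 = 1 (mod 13).
Step 2: Reduce exponent: 66 mod 12 = 6.
Step 3: So 10^66 = 10^6 (mod 13).
Step 4: 10^6 mod 13 = 1.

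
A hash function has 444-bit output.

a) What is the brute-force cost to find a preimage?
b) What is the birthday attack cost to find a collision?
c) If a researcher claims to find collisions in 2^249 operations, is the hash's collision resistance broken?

Step 1: Preimage resistance requires brute-force of 2^444 operations.
Step 2: Collision resistance (birthday bound) = 2^(444/2) = 2^222.
Step 3: The claimed attack costs 2^249 operations.
Step 4: Since 2^249 >= 2^222, the claimed attack is no faster than the generic birthday attack, so this does not break collision resistance.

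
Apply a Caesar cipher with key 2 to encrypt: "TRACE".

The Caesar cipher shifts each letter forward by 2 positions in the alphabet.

Step 1: For each letter, shift forward by 2 positions (mod 26).
  T (position 19) -> position (19+2) mod 26 = 21 -> V
  R (position 17) -> position (17+2) mod 26 = 19 -> T
  A (position 0) -> position (0+2) mod 26 = 2 -> C
  C (position 2) -> position (2+2) mod 26 = 4 -> E
  E (position 4) -> position (4+2) mod 26 = 6 -> G
Result: VTCEG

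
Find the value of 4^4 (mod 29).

Step 1: Compute 4^4 mod 29 step by step, reducing modulo 29 at each step.
  4^1 mod 29 = 4
  4^2 mod 29 = (4 * 4) mod 29 = 16
  4^3 mod 29 = (16 * 4) mod 29 = 6
  4^4 mod 29 = (6 * 4) mod 29 = 24
Step 2: Result = 24.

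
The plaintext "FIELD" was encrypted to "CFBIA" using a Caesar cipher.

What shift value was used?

Step 1: Compare first letters: F (position 5) -> C (position 2).
Step 2: Shift = (2 - 5) mod 26 = 23.
The shift value is 23.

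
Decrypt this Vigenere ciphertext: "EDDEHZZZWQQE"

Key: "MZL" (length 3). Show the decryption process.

Step 1: Key 'MZL' has length 3. Extended key: MZLMZLMZLMZL
Step 2: Decrypt each position:
  E(4) - M(12) = 18 = S
  D(3) - Z(25) = 4 = E
  D(3) - L(11) = 18 = S
  E(4) - M(12) = 18 = S
  H(7) - Z(25) = 8 = I
  Z(25) - L(11) = 14 = O
  Z(25) - M(12) = 13 = N
  Z(25) - Z(25) = 0 = A
  W(22) - L(11) = 11 = L
  Q(16) - M(12) = 4 = E
  Q(16) - Z(25) = 17 = R
  E(4) - L(11) = 19 = T
Plaintext: SESSIONALERT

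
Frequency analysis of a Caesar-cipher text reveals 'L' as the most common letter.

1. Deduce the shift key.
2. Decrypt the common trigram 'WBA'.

Step 1: In English, 'E' is the most frequent letter (12.7%).
Step 2: The most frequent ciphertext letter is 'L' (position 11).
Step 3: Shift = (11 - 4) mod 26 = 7.
Step 4: Decrypt 'WBA' by shifting back 7:
  W -> P
  B -> U
  A -> T
Step 5: 'WBA' decrypts to 'PUT'.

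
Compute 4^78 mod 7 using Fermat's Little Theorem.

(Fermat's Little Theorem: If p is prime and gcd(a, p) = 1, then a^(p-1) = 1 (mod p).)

Step 1: Since 7 is prime, by Fermat's Little Theorem: 4^6 = 1 (mod 7).
Step 2: Reduce exponent: 78 mod 6 = 0.
Step 3: So 4^78 = 4^0 (mod 7).
Step 4: 4^0 mod 7 = 1.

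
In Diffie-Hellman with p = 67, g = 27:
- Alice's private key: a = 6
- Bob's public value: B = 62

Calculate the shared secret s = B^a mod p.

Step 1: s = B^a mod p = 62^6 mod 67.
  62^1 mod 67 = 62
  62^2 mod 67 = (62 * 62) mod 67 = 25
  62^3 mod 67 = (25 * 62) mod 67 = 9
  62^4 mod 67 = (9 * 62) mod 67 = 22
  62^5 mod 67 = (22 * 62) mod 67 = 24
  62^6 mod 67 = (24 * 62) mod 67 = 14
Result: shared secret = 14.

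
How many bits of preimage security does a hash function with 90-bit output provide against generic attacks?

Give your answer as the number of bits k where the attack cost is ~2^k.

Step 1: The hash has a 90-bit output.
Step 2: Preimage resistance means: given a digest h(x), it should be infeasible to find any input that hashes to it.
With a 90-bit output there are 2^90 possible digests, so a generic brute-force preimage search costs about 2^90 evaluations.
Step 3: Security level = 90 bits.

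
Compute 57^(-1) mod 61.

Step 1: We need x such that 57 * x = 1 (mod 61).
Step 2: Using the extended Euclidean algorithm or trial:
  57 * 15 = 855 = 14 * 61 + 1.
Step 3: Since 855 mod 61 = 1, the inverse is x = 15.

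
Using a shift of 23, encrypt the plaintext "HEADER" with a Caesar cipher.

Step 1: For each letter, shift forward by 23 positions (mod 26).
  H (position 7) -> position (7+23) mod 26 = 4 -> E
  E (position 4) -> position (4+23) mod 26 = 1 -> B
  A (position 0) -> position (0+23) mod 26 = 23 -> X
  D (position 3) -> position (3+23) mod 26 = 0 -> A
  E (position 4) -> position (4+23) mod 26 = 1 -> B
  R (position 17) -> position (17+23) mod 26 = 14 -> O
Result: EBXABO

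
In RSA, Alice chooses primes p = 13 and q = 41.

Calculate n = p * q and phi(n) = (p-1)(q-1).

Step 1: n = p * q = 13 * 41 = 533.
Step 2: phi(n) = (p-1)(q-1) = 12 * 40 = 480.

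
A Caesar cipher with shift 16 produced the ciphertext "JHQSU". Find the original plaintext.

Step 1: Reverse the shift by subtracting 16 from each letter position.
  J (position 9) -> position (9-16) mod 26 = 19 -> T
  H (position 7) -> position (7-16) mod 26 = 17 -> R
  Q (position 16) -> position (16-16) mod 26 = 0 -> A
  S (position 18) -> position (18-16) mod 26 = 2 -> C
  U (position 20) -> position (20-16) mod 26 = 4 -> E
Decrypted message: TRACE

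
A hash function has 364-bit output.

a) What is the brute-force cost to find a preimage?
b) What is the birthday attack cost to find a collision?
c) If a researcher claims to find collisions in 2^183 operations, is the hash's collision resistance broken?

Step 1: Preimage resistance requires brute-force of 2^364 operations.
Step 2: Collision resistance (birthday bound) = 2^(364/2) = 2^182.
Step 3: The claimed attack costs 2^183 operations.
Step 4: Since 2^183 >= 2^182, the claimed attack is no faster than the generic birthday attack, so this does not break collision resistance.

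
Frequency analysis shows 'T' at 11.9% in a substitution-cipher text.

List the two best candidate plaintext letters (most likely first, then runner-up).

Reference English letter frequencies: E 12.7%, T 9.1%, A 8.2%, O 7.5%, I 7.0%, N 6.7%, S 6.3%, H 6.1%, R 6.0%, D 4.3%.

Step 1: Observed frequency of 'T' is 11.9%.
Step 2: Compute distances to each reference frequency and sort:
  E (12.7%): difference = 0.8% <-- BEST
  T (9.1%): difference = 2.8% <-- RUNNER-UP
  A (8.2%): difference = 3.7%
  O (7.5%): difference = 4.4%
  I (7.0%): difference = 4.9%
Step 3: Most likely is 'E' (12.7%, diff 0.8%); second most likely is 'T' (9.1%, diff 2.8%).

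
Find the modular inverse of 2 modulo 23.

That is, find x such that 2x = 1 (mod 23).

Step 1: We need x such that 2 * x = 1 (mod 23).
Step 2: Using the extended Euclidean algorithm or trial:
  2 * 12 = 24 = 1 * 23 + 1.
Step 3: Since 24 mod 23 = 1, the inverse is x = 12.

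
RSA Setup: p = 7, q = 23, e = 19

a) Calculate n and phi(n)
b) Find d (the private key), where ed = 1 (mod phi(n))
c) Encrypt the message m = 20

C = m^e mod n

Step 1: n = 7 * 23 = 161.
Step 2: phi(n) = (7-1)(23-1) = 6 * 22 = 132.
Step 3: Find d = 19^(-1) mod 132 = 7.
  Verify: 19 * 7 = 133 = 1 (mod 132).
Step 4: C = 20^19 mod 161 = 132.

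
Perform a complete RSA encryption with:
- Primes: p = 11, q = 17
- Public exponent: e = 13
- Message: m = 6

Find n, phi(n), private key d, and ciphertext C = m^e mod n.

Step 1: n = 11 * 17 = 187.
Step 2: phi(n) = (11-1)(17-1) = 10 * 16 = 160.
Step 3: Find d = 13^(-1) mod 160 = 37.
  Verify: 13 * 37 = 481 = 1 (mod 160).
Step 4: C = 6^13 mod 187 = 95.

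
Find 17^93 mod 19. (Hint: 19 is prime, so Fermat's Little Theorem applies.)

Step 1: Since 19 is prime, by Fermat's Little Theorem: 17^18 = 1 (mod 19).
Step 2: Reduce exponent: 93 mod 18 = 3.
Step 3: So 17^93 = 17^3 (mod 19).
Step 4: 17^3 mod 19 = 11.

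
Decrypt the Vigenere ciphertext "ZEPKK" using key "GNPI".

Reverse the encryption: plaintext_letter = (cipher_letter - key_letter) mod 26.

Step 1: Extend key: GNPIG
Step 2: Decrypt each letter (c - k) mod 26:
  Z(25) - G(6) = (25-6) mod 26 = 19 = T
  E(4) - N(13) = (4-13) mod 26 = 17 = R
  P(15) - P(15) = (15-15) mod 26 = 0 = A
  K(10) - I(8) = (10-8) mod 26 = 2 = C
  K(10) - G(6) = (10-6) mod 26 = 4 = E
Plaintext: TRACE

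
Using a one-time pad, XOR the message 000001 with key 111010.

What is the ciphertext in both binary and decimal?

Step 1: Write out the XOR operation bit by bit:
  Message: 000001
  Key:     111010
  XOR:     111011
Step 2: Convert to decimal: 111011 = 59.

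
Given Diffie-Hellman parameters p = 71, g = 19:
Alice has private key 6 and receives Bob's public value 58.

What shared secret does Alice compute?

Step 1: s = B^a mod p = 58^6 mod 71.
  58^1 mod 71 = 58
  58^2 mod 71 = (58 * 58) mod 71 = 27
  58^3 mod 71 = (27 * 58) mod 71 = 4
  58^4 mod 71 = (4 * 58) mod 71 = 19
  58^5 mod 71 = (19 * 58) mod 71 = 37
  58^6 mod 71 = (37 * 58) mod 71 = 16
Result: shared secret = 16.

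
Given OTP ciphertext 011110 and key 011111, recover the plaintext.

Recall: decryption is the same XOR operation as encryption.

Step 1: XOR ciphertext with key:
  Ciphertext: 011110
  Key:        011111
  XOR:        000001
Step 2: Plaintext = 000001 = 1 in decimal.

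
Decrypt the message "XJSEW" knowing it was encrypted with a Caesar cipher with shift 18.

Step 1: Reverse the shift by subtracting 18 from each letter position.
  X (position 23) -> position (23-18) mod 26 = 5 -> F
  J (position 9) -> position (9-18) mod 26 = 17 -> R
  S (position 18) -> position (18-18) mod 26 = 0 -> A
  E (position 4) -> position (4-18) mod 26 = 12 -> M
  W (position 22) -> position (22-18) mod 26 = 4 -> E
Decrypted message: FRAME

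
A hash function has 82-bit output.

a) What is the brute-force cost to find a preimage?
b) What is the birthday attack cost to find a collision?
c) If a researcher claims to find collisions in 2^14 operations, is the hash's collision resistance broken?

Step 1: Preimage resistance requires brute-force of 2^82 operations.
Step 2: Collision resistance (birthday bound) = 2^(82/2) = 2^41.
Step 3: The claimed attack costs 2^14 operations.
Step 4: Since 2^14 < 2^41, the claimed attack beats the generic birthday bound, so collision resistance is broken.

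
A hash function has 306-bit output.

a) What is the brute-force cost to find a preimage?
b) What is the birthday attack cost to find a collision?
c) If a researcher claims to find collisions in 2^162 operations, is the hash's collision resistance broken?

Step 1: Preimage resistance requires brute-force of 2^306 operations.
Step 2: Collision resistance (birthday bound) = 2^(306/2) = 2^153.
Step 3: The claimed attack costs 2^162 operations.
Step 4: Since 2^162 >= 2^153, the claimed attack is no faster than the generic birthday attack, so this does not break collision resistance.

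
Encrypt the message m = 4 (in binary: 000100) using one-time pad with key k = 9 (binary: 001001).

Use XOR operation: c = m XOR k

Step 1: Write out the XOR operation bit by bit:
  Message: 000100
  Key:     001001
  XOR:     001101
Step 2: Convert to decimal: 001101 = 13.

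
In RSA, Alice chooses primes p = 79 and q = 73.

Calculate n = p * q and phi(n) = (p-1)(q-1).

Step 1: n = p * q = 79 * 73 = 5767.
Step 2: phi(n) = (p-1)(q-1) = 78 * 72 = 5616.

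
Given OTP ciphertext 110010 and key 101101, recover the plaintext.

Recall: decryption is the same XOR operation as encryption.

Step 1: XOR ciphertext with key:
  Ciphertext: 110010
  Key:        101101
  XOR:        011111
Step 2: Plaintext = 011111 = 31 in decimal.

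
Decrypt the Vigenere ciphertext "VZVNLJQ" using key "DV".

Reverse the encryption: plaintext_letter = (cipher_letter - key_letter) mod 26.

Step 1: Extend key: DVDVDVD
Step 2: Decrypt each letter (c - k) mod 26:
  V(21) - D(3) = (21-3) mod 26 = 18 = S
  Z(25) - V(21) = (25-21) mod 26 = 4 = E
  V(21) - D(3) = (21-3) mod 26 = 18 = S
  N(13) - V(21) = (13-21) mod 26 = 18 = S
  L(11) - D(3) = (11-3) mod 26 = 8 = I
  J(9) - V(21) = (9-21) mod 26 = 14 = O
  Q(16) - D(3) = (16-3) mod 26 = 13 = N
Plaintext: SESSION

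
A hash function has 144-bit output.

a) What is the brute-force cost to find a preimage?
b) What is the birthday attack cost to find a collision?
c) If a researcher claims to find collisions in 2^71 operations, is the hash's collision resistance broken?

Step 1: Preimage resistance requires brute-force of 2^144 operations.
Step 2: Collision resistance (birthday bound) = 2^(144/2) = 2^72.
Step 3: The claimed attack costs 2^71 operations.
Step 4: Since 2^71 < 2^72, the claimed attack beats the generic birthday bound, so collision resistance is broken.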